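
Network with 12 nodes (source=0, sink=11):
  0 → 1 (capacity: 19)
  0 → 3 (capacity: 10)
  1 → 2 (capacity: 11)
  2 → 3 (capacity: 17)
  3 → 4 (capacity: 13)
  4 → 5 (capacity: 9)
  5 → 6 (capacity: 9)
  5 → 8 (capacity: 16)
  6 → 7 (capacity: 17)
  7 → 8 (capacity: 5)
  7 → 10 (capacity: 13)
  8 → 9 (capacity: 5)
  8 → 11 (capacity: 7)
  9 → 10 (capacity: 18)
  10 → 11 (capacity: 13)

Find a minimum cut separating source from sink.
Min cut value = 9, edges: (4,5)

Min cut value: 9
Partition: S = [0, 1, 2, 3, 4], T = [5, 6, 7, 8, 9, 10, 11]
Cut edges: (4,5)

By max-flow min-cut theorem, max flow = min cut = 9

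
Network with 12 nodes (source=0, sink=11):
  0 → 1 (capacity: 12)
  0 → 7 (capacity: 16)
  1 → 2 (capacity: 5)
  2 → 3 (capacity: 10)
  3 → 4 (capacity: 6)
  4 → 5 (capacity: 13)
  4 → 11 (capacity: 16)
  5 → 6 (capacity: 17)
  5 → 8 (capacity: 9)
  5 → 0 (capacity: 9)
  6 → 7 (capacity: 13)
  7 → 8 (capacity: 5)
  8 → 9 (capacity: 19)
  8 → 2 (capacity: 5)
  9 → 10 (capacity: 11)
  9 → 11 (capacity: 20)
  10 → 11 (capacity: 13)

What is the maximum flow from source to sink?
Maximum flow = 10

Max flow: 10

Flow assignment:
  0 → 1: 5/12
  0 → 7: 5/16
  1 → 2: 5/5
  2 → 3: 5/10
  3 → 4: 5/6
  4 → 11: 5/16
  7 → 8: 5/5
  8 → 9: 5/19
  9 → 11: 5/20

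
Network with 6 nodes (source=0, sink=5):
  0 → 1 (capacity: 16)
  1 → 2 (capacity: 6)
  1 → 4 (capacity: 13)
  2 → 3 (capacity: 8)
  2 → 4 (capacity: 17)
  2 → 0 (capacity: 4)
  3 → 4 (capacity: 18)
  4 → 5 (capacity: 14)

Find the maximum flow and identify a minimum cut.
Max flow = 14, Min cut edges: (4,5)

Maximum flow: 14
Minimum cut: (4,5)
Partition: S = [0, 1, 2, 3, 4], T = [5]

Max-flow min-cut theorem verified: both equal 14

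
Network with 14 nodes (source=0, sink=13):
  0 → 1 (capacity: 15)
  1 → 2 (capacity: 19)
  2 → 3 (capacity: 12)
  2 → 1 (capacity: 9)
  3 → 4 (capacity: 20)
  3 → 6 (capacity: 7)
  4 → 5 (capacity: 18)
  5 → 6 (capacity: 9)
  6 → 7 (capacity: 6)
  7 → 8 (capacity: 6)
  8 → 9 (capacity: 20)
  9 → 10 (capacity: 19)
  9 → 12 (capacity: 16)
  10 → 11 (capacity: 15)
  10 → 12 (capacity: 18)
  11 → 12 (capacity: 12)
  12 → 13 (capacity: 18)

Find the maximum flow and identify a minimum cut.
Max flow = 6, Min cut edges: (7,8)

Maximum flow: 6
Minimum cut: (7,8)
Partition: S = [0, 1, 2, 3, 4, 5, 6, 7], T = [8, 9, 10, 11, 12, 13]

Max-flow min-cut theorem verified: both equal 6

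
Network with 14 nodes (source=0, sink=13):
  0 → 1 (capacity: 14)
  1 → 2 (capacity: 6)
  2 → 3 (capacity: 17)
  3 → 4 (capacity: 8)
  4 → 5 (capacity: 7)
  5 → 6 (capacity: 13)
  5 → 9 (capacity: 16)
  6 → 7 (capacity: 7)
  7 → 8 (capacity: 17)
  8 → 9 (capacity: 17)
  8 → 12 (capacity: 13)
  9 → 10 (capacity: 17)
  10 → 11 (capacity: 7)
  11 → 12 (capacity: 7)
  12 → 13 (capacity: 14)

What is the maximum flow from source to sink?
Maximum flow = 6

Max flow: 6

Flow assignment:
  0 → 1: 6/14
  1 → 2: 6/6
  2 → 3: 6/17
  3 → 4: 6/8
  4 → 5: 6/7
  5 → 6: 6/13
  6 → 7: 6/7
  7 → 8: 6/17
  8 → 12: 6/13
  12 → 13: 6/14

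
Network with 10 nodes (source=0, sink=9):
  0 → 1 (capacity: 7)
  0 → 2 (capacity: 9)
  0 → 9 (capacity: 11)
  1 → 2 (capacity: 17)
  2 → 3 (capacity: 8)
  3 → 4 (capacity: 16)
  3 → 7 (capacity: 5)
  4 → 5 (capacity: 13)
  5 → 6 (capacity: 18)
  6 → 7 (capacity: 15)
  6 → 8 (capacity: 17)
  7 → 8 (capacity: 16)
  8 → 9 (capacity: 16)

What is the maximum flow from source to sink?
Maximum flow = 19

Max flow: 19

Flow assignment:
  0 → 2: 8/9
  0 → 9: 11/11
  2 → 3: 8/8
  3 → 4: 3/16
  3 → 7: 5/5
  4 → 5: 3/13
  5 → 6: 3/18
  6 → 8: 3/17
  7 → 8: 5/16
  8 → 9: 8/16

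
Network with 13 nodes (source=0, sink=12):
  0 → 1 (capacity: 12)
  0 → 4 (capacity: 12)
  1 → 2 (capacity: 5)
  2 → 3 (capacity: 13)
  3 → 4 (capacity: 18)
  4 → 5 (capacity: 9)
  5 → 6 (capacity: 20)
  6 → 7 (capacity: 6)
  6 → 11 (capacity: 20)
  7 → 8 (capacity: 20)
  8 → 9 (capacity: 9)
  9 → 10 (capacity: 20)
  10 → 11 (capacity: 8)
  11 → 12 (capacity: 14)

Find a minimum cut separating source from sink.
Min cut value = 9, edges: (4,5)

Min cut value: 9
Partition: S = [0, 1, 2, 3, 4], T = [5, 6, 7, 8, 9, 10, 11, 12]
Cut edges: (4,5)

By max-flow min-cut theorem, max flow = min cut = 9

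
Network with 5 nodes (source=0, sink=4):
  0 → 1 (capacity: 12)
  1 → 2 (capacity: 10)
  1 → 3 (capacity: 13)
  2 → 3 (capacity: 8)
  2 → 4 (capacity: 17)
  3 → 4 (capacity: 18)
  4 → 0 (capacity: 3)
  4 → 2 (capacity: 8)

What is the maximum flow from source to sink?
Maximum flow = 12

Max flow: 12

Flow assignment:
  0 → 1: 12/12
  1 → 2: 10/10
  1 → 3: 2/13
  2 → 4: 10/17
  3 → 4: 2/18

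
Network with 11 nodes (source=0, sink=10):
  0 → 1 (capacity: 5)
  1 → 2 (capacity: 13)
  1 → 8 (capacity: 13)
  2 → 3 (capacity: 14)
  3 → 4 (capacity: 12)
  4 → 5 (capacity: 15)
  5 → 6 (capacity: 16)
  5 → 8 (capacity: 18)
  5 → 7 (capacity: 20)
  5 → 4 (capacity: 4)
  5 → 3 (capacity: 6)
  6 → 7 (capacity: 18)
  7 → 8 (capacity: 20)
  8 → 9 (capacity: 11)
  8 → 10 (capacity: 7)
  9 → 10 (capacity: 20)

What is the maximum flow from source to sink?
Maximum flow = 5

Max flow: 5

Flow assignment:
  0 → 1: 5/5
  1 → 8: 5/13
  8 → 10: 5/7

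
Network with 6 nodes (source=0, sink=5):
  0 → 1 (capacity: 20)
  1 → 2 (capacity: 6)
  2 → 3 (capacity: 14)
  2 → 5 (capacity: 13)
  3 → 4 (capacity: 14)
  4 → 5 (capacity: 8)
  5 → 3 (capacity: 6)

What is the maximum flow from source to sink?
Maximum flow = 6

Max flow: 6

Flow assignment:
  0 → 1: 6/20
  1 → 2: 6/6
  2 → 5: 6/13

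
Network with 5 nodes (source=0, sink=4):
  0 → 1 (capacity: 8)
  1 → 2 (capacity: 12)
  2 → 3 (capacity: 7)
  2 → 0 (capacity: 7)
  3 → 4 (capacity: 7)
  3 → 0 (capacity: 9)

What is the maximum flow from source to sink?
Maximum flow = 7

Max flow: 7

Flow assignment:
  0 → 1: 8/8
  1 → 2: 8/12
  2 → 3: 7/7
  2 → 0: 1/7
  3 → 4: 7/7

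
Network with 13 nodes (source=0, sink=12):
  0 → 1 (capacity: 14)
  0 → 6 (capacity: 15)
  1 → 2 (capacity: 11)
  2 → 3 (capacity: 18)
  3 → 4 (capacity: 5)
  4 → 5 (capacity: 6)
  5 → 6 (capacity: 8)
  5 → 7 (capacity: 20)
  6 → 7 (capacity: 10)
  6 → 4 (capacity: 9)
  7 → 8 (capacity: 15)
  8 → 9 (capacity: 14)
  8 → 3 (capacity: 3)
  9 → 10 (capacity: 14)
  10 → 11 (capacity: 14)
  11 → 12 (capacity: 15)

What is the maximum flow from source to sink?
Maximum flow = 14

Max flow: 14

Flow assignment:
  0 → 1: 5/14
  0 → 6: 9/15
  1 → 2: 5/11
  2 → 3: 5/18
  3 → 4: 5/5
  4 → 5: 6/6
  5 → 6: 1/8
  5 → 7: 5/20
  6 → 7: 9/10
  6 → 4: 1/9
  7 → 8: 14/15
  8 → 9: 14/14
  9 → 10: 14/14
  10 → 11: 14/14
  11 → 12: 14/15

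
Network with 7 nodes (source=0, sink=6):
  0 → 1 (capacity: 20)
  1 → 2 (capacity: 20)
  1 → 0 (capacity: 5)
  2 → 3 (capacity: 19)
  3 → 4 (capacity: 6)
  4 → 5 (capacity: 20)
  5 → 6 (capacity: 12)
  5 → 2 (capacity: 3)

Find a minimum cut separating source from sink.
Min cut value = 6, edges: (3,4)

Min cut value: 6
Partition: S = [0, 1, 2, 3], T = [4, 5, 6]
Cut edges: (3,4)

By max-flow min-cut theorem, max flow = min cut = 6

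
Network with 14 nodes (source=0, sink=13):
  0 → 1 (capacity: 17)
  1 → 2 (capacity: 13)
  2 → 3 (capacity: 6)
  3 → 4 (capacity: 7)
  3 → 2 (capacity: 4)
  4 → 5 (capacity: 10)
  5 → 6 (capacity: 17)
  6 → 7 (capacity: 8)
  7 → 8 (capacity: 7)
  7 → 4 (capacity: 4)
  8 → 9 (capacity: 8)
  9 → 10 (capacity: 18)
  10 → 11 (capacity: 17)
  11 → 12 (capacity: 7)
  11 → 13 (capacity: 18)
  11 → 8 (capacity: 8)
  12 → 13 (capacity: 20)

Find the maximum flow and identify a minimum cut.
Max flow = 6, Min cut edges: (2,3)

Maximum flow: 6
Minimum cut: (2,3)
Partition: S = [0, 1, 2], T = [3, 4, 5, 6, 7, 8, 9, 10, 11, 12, 13]

Max-flow min-cut theorem verified: both equal 6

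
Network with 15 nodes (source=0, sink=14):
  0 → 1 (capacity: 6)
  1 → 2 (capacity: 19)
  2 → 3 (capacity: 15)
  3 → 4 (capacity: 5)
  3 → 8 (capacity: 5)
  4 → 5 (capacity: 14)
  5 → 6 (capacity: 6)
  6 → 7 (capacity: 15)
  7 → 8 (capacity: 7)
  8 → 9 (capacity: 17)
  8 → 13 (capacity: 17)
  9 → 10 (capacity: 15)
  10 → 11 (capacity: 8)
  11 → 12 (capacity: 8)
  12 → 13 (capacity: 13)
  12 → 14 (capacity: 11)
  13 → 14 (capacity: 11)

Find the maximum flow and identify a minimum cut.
Max flow = 6, Min cut edges: (0,1)

Maximum flow: 6
Minimum cut: (0,1)
Partition: S = [0], T = [1, 2, 3, 4, 5, 6, 7, 8, 9, 10, 11, 12, 13, 14]

Max-flow min-cut theorem verified: both equal 6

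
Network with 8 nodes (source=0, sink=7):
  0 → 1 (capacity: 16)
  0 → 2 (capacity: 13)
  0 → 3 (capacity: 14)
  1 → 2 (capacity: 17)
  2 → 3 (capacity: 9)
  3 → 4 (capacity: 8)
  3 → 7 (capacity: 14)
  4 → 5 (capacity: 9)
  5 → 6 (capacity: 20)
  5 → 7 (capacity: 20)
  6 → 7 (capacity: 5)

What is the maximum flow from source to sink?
Maximum flow = 22

Max flow: 22

Flow assignment:
  0 → 2: 9/13
  0 → 3: 13/14
  2 → 3: 9/9
  3 → 4: 8/8
  3 → 7: 14/14
  4 → 5: 8/9
  5 → 7: 8/20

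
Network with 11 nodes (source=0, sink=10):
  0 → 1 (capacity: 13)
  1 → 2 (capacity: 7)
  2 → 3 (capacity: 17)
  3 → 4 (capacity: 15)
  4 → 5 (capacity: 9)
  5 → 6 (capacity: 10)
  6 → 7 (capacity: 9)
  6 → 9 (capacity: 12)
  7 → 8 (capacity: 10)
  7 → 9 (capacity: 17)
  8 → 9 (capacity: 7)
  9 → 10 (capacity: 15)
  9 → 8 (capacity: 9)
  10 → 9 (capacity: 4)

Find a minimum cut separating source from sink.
Min cut value = 7, edges: (1,2)

Min cut value: 7
Partition: S = [0, 1], T = [2, 3, 4, 5, 6, 7, 8, 9, 10]
Cut edges: (1,2)

By max-flow min-cut theorem, max flow = min cut = 7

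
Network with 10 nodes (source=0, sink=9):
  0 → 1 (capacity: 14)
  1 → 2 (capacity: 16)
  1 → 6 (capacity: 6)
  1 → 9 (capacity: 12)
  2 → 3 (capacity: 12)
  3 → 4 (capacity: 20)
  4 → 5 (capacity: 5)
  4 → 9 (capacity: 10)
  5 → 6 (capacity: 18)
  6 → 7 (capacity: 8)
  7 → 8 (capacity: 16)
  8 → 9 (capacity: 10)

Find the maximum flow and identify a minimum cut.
Max flow = 14, Min cut edges: (0,1)

Maximum flow: 14
Minimum cut: (0,1)
Partition: S = [0], T = [1, 2, 3, 4, 5, 6, 7, 8, 9]

Max-flow min-cut theorem verified: both equal 14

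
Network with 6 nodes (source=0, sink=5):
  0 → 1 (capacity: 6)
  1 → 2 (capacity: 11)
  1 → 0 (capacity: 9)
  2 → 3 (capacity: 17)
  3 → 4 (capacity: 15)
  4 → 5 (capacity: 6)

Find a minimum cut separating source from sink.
Min cut value = 6, edges: (4,5)

Min cut value: 6
Partition: S = [0, 1, 2, 3, 4], T = [5]
Cut edges: (4,5)

By max-flow min-cut theorem, max flow = min cut = 6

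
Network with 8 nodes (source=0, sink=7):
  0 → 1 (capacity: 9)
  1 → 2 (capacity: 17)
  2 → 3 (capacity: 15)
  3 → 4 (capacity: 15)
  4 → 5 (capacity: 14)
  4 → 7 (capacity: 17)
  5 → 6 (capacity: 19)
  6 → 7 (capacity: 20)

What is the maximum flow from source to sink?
Maximum flow = 9

Max flow: 9

Flow assignment:
  0 → 1: 9/9
  1 → 2: 9/17
  2 → 3: 9/15
  3 → 4: 9/15
  4 → 7: 9/17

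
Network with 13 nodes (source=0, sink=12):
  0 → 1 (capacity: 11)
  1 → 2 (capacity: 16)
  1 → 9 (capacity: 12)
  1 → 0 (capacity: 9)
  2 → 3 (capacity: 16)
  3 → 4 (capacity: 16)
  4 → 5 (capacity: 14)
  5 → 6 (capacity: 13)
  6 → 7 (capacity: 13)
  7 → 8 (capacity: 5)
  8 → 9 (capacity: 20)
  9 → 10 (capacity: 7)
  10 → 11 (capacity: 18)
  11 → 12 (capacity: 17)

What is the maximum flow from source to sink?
Maximum flow = 7

Max flow: 7

Flow assignment:
  0 → 1: 7/11
  1 → 9: 7/12
  9 → 10: 7/7
  10 → 11: 7/18
  11 → 12: 7/17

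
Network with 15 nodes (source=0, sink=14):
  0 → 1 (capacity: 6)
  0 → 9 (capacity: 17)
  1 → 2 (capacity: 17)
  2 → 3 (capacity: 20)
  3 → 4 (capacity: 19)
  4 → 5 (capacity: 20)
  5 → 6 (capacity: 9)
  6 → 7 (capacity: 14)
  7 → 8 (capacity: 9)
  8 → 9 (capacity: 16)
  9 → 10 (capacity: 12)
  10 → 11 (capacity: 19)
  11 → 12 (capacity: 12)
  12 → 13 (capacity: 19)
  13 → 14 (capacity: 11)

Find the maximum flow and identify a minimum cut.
Max flow = 11, Min cut edges: (13,14)

Maximum flow: 11
Minimum cut: (13,14)
Partition: S = [0, 1, 2, 3, 4, 5, 6, 7, 8, 9, 10, 11, 12, 13], T = [14]

Max-flow min-cut theorem verified: both equal 11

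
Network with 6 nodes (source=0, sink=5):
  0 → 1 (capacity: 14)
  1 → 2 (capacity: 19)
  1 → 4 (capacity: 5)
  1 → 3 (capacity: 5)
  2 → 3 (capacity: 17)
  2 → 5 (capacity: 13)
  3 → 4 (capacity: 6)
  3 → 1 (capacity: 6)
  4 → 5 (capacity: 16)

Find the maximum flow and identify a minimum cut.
Max flow = 14, Min cut edges: (0,1)

Maximum flow: 14
Minimum cut: (0,1)
Partition: S = [0], T = [1, 2, 3, 4, 5]

Max-flow min-cut theorem verified: both equal 14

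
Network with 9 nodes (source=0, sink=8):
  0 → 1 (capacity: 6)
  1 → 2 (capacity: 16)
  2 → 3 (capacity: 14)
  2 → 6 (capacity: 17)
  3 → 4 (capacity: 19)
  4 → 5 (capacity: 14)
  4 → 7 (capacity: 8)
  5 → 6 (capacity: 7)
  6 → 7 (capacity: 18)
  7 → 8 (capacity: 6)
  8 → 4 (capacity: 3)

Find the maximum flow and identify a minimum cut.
Max flow = 6, Min cut edges: (7,8)

Maximum flow: 6
Minimum cut: (7,8)
Partition: S = [0, 1, 2, 3, 4, 5, 6, 7], T = [8]

Max-flow min-cut theorem verified: both equal 6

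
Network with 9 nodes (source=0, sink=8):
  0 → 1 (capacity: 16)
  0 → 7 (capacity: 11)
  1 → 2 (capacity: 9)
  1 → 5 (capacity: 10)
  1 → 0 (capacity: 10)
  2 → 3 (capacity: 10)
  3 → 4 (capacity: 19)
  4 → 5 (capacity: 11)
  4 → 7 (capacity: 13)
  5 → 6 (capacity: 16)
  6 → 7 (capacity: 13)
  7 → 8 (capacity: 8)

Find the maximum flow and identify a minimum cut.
Max flow = 8, Min cut edges: (7,8)

Maximum flow: 8
Minimum cut: (7,8)
Partition: S = [0, 1, 2, 3, 4, 5, 6, 7], T = [8]

Max-flow min-cut theorem verified: both equal 8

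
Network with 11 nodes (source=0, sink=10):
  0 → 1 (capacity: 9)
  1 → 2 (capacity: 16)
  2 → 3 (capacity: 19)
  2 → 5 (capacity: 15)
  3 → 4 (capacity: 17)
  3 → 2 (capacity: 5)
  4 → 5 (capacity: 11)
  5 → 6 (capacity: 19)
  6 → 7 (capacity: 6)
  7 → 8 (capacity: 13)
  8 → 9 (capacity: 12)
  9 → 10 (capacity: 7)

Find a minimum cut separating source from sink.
Min cut value = 6, edges: (6,7)

Min cut value: 6
Partition: S = [0, 1, 2, 3, 4, 5, 6], T = [7, 8, 9, 10]
Cut edges: (6,7)

By max-flow min-cut theorem, max flow = min cut = 6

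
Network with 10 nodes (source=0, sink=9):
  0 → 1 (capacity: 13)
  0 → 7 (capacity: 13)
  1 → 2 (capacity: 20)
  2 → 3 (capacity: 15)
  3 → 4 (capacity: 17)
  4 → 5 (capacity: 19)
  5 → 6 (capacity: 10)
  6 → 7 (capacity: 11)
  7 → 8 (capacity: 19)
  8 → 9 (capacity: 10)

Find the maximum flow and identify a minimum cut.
Max flow = 10, Min cut edges: (8,9)

Maximum flow: 10
Minimum cut: (8,9)
Partition: S = [0, 1, 2, 3, 4, 5, 6, 7, 8], T = [9]

Max-flow min-cut theorem verified: both equal 10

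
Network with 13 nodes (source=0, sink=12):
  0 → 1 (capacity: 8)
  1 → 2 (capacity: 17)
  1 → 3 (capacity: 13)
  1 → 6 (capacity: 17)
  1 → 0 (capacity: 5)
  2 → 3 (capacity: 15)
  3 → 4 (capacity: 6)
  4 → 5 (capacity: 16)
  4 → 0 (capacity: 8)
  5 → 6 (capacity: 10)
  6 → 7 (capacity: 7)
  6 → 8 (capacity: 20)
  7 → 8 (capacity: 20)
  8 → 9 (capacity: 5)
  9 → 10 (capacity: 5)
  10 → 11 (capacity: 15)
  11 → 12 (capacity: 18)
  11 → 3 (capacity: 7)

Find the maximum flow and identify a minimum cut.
Max flow = 5, Min cut edges: (9,10)

Maximum flow: 5
Minimum cut: (9,10)
Partition: S = [0, 1, 2, 3, 4, 5, 6, 7, 8, 9], T = [10, 11, 12]

Max-flow min-cut theorem verified: both equal 5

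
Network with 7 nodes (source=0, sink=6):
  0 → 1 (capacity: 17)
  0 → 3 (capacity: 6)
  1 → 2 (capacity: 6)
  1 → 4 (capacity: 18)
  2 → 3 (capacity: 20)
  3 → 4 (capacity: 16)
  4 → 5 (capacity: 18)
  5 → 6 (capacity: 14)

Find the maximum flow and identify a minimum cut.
Max flow = 14, Min cut edges: (5,6)

Maximum flow: 14
Minimum cut: (5,6)
Partition: S = [0, 1, 2, 3, 4, 5], T = [6]

Max-flow min-cut theorem verified: both equal 14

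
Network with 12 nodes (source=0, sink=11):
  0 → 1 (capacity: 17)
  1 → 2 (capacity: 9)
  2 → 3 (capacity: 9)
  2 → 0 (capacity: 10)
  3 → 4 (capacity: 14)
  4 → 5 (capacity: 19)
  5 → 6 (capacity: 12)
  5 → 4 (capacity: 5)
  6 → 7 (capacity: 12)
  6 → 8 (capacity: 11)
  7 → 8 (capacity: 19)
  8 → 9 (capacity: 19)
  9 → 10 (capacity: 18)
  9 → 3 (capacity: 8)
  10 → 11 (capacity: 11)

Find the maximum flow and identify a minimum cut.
Max flow = 9, Min cut edges: (2,3)

Maximum flow: 9
Minimum cut: (2,3)
Partition: S = [0, 1, 2], T = [3, 4, 5, 6, 7, 8, 9, 10, 11]

Max-flow min-cut theorem verified: both equal 9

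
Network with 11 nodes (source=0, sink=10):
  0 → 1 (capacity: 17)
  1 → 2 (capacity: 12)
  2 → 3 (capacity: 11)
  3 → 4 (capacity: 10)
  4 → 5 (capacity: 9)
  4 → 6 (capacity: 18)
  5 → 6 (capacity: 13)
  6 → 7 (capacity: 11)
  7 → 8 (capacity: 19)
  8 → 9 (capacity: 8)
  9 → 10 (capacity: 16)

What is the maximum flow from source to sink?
Maximum flow = 8

Max flow: 8

Flow assignment:
  0 → 1: 8/17
  1 → 2: 8/12
  2 → 3: 8/11
  3 → 4: 8/10
  4 → 6: 8/18
  6 → 7: 8/11
  7 → 8: 8/19
  8 → 9: 8/8
  9 → 10: 8/16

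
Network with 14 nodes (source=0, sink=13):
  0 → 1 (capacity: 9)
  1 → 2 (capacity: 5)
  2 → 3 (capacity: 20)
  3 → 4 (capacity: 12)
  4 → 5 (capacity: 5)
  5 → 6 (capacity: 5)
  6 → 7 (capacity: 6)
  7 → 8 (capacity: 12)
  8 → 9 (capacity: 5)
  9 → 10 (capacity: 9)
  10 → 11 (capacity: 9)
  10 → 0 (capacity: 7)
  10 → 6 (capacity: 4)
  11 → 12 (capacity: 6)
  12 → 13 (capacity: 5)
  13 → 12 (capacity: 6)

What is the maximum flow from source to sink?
Maximum flow = 5

Max flow: 5

Flow assignment:
  0 → 1: 5/9
  1 → 2: 5/5
  2 → 3: 5/20
  3 → 4: 5/12
  4 → 5: 5/5
  5 → 6: 5/5
  6 → 7: 5/6
  7 → 8: 5/12
  8 → 9: 5/5
  9 → 10: 5/9
  10 → 11: 5/9
  11 → 12: 5/6
  12 → 13: 5/5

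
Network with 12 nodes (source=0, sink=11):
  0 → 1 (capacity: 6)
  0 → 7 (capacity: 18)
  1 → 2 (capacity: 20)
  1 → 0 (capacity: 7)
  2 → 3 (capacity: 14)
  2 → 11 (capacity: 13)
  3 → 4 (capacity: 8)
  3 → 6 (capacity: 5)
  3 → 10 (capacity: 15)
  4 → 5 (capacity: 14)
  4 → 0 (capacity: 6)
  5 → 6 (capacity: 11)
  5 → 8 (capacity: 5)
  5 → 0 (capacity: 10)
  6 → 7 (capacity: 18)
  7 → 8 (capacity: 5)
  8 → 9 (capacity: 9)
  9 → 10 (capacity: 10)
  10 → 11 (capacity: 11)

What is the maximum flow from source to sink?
Maximum flow = 11

Max flow: 11

Flow assignment:
  0 → 1: 6/6
  0 → 7: 5/18
  1 → 2: 6/20
  2 → 11: 6/13
  7 → 8: 5/5
  8 → 9: 5/9
  9 → 10: 5/10
  10 → 11: 5/11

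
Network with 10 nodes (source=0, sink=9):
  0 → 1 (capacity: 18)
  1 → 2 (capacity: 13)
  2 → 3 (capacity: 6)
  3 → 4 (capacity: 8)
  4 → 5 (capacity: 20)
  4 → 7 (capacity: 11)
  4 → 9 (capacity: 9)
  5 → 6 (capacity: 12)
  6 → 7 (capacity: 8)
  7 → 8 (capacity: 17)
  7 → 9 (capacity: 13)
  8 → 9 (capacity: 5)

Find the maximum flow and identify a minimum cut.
Max flow = 6, Min cut edges: (2,3)

Maximum flow: 6
Minimum cut: (2,3)
Partition: S = [0, 1, 2], T = [3, 4, 5, 6, 7, 8, 9]

Max-flow min-cut theorem verified: both equal 6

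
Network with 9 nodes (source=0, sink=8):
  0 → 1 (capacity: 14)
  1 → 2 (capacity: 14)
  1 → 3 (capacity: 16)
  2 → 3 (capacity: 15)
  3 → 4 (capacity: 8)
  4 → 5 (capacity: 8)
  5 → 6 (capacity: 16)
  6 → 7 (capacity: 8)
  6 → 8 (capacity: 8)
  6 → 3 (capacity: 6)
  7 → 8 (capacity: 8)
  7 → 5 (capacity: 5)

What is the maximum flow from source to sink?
Maximum flow = 8

Max flow: 8

Flow assignment:
  0 → 1: 8/14
  1 → 3: 8/16
  3 → 4: 8/8
  4 → 5: 8/8
  5 → 6: 8/16
  6 → 8: 8/8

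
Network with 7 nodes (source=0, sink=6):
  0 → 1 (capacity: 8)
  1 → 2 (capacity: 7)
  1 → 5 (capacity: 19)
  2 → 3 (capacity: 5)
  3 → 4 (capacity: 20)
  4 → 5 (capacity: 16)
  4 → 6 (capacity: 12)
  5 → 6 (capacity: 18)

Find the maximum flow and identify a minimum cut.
Max flow = 8, Min cut edges: (0,1)

Maximum flow: 8
Minimum cut: (0,1)
Partition: S = [0], T = [1, 2, 3, 4, 5, 6]

Max-flow min-cut theorem verified: both equal 8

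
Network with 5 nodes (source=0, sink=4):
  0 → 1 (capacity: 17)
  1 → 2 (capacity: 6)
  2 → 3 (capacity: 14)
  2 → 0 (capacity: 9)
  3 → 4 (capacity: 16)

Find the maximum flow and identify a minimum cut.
Max flow = 6, Min cut edges: (1,2)

Maximum flow: 6
Minimum cut: (1,2)
Partition: S = [0, 1], T = [2, 3, 4]

Max-flow min-cut theorem verified: both equal 6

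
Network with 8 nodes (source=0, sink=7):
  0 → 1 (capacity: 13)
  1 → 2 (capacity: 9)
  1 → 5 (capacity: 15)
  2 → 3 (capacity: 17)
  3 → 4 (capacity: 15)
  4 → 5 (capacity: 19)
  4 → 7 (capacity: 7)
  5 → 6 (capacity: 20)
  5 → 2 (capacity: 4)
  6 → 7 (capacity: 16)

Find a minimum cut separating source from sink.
Min cut value = 13, edges: (0,1)

Min cut value: 13
Partition: S = [0], T = [1, 2, 3, 4, 5, 6, 7]
Cut edges: (0,1)

By max-flow min-cut theorem, max flow = min cut = 13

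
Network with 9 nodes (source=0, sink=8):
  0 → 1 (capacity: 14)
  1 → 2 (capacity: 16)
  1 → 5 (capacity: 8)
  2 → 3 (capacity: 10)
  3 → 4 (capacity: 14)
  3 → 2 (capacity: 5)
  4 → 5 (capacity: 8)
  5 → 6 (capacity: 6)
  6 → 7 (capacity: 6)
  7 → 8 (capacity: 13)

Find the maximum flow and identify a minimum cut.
Max flow = 6, Min cut edges: (6,7)

Maximum flow: 6
Minimum cut: (6,7)
Partition: S = [0, 1, 2, 3, 4, 5, 6], T = [7, 8]

Max-flow min-cut theorem verified: both equal 6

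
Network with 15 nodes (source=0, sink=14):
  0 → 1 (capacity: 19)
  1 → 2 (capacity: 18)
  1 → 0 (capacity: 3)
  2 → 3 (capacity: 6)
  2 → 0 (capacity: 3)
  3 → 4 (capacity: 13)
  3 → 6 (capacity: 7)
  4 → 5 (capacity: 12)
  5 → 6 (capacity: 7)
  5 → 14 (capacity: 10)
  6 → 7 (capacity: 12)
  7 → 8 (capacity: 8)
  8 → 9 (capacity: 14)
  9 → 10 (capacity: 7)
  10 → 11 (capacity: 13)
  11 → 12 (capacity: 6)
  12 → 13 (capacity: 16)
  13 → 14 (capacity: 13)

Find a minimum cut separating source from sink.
Min cut value = 6, edges: (2,3)

Min cut value: 6
Partition: S = [0, 1, 2], T = [3, 4, 5, 6, 7, 8, 9, 10, 11, 12, 13, 14]
Cut edges: (2,3)

By max-flow min-cut theorem, max flow = min cut = 6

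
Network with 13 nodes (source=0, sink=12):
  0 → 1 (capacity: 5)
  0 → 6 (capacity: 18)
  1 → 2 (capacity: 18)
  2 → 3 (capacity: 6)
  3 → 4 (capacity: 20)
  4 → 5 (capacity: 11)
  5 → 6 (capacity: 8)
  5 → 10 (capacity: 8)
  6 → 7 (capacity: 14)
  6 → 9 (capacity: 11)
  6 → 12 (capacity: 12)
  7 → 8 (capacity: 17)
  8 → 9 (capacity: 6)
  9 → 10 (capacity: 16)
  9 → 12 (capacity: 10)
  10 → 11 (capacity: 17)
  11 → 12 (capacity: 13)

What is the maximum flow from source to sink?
Maximum flow = 23

Max flow: 23

Flow assignment:
  0 → 1: 5/5
  0 → 6: 18/18
  1 → 2: 5/18
  2 → 3: 5/6
  3 → 4: 5/20
  4 → 5: 5/11
  5 → 6: 4/8
  5 → 10: 1/8
  6 → 9: 10/11
  6 → 12: 12/12
  9 → 12: 10/10
  10 → 11: 1/17
  11 → 12: 1/13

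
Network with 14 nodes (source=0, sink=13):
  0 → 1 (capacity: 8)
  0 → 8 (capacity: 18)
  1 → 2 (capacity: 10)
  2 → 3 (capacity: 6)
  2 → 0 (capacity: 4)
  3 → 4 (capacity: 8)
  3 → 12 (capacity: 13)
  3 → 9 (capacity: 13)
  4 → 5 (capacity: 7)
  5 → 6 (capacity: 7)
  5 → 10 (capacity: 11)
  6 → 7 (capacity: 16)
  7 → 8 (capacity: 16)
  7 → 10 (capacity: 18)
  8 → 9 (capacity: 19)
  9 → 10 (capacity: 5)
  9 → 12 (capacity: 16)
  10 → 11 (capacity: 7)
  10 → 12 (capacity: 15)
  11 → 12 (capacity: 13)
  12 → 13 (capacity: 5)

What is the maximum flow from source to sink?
Maximum flow = 5

Max flow: 5

Flow assignment:
  0 → 1: 4/8
  0 → 8: 5/18
  1 → 2: 4/10
  2 → 0: 4/4
  8 → 9: 5/19
  9 → 12: 5/16
  12 → 13: 5/5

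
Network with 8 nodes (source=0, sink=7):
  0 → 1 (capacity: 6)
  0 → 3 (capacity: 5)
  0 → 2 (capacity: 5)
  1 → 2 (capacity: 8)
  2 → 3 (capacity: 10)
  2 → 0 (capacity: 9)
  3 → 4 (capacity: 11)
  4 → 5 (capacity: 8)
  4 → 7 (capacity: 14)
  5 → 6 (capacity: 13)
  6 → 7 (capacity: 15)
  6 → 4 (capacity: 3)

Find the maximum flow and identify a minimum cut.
Max flow = 11, Min cut edges: (3,4)

Maximum flow: 11
Minimum cut: (3,4)
Partition: S = [0, 1, 2, 3], T = [4, 5, 6, 7]

Max-flow min-cut theorem verified: both equal 11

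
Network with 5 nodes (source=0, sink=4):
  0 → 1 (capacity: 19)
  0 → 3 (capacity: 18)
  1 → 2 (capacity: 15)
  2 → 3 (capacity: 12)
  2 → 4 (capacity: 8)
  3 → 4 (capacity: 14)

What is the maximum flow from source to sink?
Maximum flow = 22

Max flow: 22

Flow assignment:
  0 → 1: 15/19
  0 → 3: 7/18
  1 → 2: 15/15
  2 → 3: 7/12
  2 → 4: 8/8
  3 → 4: 14/14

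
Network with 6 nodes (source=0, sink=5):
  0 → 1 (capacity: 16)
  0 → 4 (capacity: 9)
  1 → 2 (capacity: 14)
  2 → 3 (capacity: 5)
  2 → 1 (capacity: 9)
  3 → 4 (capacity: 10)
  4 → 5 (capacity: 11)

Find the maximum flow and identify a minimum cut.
Max flow = 11, Min cut edges: (4,5)

Maximum flow: 11
Minimum cut: (4,5)
Partition: S = [0, 1, 2, 3, 4], T = [5]

Max-flow min-cut theorem verified: both equal 11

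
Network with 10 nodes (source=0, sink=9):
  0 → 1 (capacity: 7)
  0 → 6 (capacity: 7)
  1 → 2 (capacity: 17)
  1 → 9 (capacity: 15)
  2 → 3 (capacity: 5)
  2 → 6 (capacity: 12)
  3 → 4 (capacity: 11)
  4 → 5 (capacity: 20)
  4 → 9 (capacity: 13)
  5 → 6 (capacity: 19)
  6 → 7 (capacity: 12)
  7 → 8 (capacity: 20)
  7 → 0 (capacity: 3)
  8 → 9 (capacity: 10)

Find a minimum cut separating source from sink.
Min cut value = 14, edges: (0,1), (0,6)

Min cut value: 14
Partition: S = [0], T = [1, 2, 3, 4, 5, 6, 7, 8, 9]
Cut edges: (0,1), (0,6)

By max-flow min-cut theorem, max flow = min cut = 14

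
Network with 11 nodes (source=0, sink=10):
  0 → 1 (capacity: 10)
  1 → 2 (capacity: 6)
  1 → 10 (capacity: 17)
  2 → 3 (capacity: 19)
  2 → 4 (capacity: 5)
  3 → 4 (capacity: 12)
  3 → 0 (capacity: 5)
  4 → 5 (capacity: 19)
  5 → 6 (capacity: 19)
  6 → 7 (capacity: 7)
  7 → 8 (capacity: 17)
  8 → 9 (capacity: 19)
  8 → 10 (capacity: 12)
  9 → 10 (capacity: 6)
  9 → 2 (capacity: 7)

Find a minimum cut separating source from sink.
Min cut value = 10, edges: (0,1)

Min cut value: 10
Partition: S = [0], T = [1, 2, 3, 4, 5, 6, 7, 8, 9, 10]
Cut edges: (0,1)

By max-flow min-cut theorem, max flow = min cut = 10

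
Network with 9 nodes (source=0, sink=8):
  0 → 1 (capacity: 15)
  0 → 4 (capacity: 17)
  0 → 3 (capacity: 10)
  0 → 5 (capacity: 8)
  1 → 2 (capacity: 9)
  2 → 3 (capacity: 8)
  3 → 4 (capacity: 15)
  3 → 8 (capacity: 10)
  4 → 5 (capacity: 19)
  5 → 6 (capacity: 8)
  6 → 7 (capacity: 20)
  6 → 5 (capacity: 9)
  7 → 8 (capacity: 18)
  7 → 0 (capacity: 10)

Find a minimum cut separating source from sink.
Min cut value = 18, edges: (3,8), (5,6)

Min cut value: 18
Partition: S = [0, 1, 2, 3, 4, 5], T = [6, 7, 8]
Cut edges: (3,8), (5,6)

By max-flow min-cut theorem, max flow = min cut = 18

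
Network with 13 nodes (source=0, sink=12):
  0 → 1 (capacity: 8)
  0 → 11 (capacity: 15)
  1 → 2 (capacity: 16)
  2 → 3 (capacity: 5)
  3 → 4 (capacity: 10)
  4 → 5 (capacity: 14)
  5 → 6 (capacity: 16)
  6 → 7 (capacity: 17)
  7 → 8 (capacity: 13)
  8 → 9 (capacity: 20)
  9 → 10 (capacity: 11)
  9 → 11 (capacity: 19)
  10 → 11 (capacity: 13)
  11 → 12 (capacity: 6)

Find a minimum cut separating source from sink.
Min cut value = 6, edges: (11,12)

Min cut value: 6
Partition: S = [0, 1, 2, 3, 4, 5, 6, 7, 8, 9, 10, 11], T = [12]
Cut edges: (11,12)

By max-flow min-cut theorem, max flow = min cut = 6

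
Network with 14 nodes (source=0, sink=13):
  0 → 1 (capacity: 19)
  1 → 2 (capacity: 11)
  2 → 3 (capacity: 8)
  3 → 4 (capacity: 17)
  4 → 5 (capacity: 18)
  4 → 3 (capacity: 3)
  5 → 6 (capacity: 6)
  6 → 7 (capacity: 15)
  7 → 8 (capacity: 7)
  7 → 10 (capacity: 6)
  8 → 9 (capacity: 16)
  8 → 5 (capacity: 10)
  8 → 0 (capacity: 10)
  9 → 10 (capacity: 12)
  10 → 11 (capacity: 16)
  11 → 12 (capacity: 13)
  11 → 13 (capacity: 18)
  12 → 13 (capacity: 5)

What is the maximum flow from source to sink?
Maximum flow = 6

Max flow: 6

Flow assignment:
  0 → 1: 6/19
  1 → 2: 6/11
  2 → 3: 6/8
  3 → 4: 6/17
  4 → 5: 6/18
  5 → 6: 6/6
  6 → 7: 6/15
  7 → 10: 6/6
  10 → 11: 6/16
  11 → 13: 6/18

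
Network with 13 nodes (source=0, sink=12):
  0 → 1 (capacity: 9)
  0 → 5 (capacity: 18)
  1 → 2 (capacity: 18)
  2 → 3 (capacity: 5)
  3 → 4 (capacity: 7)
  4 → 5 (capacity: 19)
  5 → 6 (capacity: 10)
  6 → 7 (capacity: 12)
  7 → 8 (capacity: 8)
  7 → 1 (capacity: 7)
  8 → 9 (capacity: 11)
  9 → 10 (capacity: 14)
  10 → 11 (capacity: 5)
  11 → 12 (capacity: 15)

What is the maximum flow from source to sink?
Maximum flow = 5

Max flow: 5

Flow assignment:
  0 → 1: 2/9
  0 → 5: 3/18
  1 → 2: 5/18
  2 → 3: 5/5
  3 → 4: 5/7
  4 → 5: 5/19
  5 → 6: 8/10
  6 → 7: 8/12
  7 → 8: 5/8
  7 → 1: 3/7
  8 → 9: 5/11
  9 → 10: 5/14
  10 → 11: 5/5
  11 → 12: 5/15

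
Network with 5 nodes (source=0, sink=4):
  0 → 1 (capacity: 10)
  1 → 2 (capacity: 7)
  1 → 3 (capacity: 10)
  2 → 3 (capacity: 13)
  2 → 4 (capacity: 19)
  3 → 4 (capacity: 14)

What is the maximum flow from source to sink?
Maximum flow = 10

Max flow: 10

Flow assignment:
  0 → 1: 10/10
  1 → 2: 7/7
  1 → 3: 3/10
  2 → 4: 7/19
  3 → 4: 3/14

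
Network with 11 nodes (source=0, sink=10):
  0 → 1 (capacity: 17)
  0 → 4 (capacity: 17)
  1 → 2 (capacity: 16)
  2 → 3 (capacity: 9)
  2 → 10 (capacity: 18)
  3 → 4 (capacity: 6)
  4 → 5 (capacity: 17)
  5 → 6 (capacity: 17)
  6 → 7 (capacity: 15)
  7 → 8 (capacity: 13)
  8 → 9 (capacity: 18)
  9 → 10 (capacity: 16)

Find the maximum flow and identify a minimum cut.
Max flow = 29, Min cut edges: (1,2), (7,8)

Maximum flow: 29
Minimum cut: (1,2), (7,8)
Partition: S = [0, 1, 3, 4, 5, 6, 7], T = [2, 8, 9, 10]

Max-flow min-cut theorem verified: both equal 29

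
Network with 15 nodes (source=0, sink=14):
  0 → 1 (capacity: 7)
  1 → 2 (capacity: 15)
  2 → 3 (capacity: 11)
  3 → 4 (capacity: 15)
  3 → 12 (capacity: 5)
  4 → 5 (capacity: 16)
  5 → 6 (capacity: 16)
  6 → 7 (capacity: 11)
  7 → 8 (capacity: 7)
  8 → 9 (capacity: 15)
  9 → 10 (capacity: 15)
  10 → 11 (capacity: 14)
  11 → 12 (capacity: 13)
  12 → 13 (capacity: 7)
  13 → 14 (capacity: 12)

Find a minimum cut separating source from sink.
Min cut value = 7, edges: (12,13)

Min cut value: 7
Partition: S = [0, 1, 2, 3, 4, 5, 6, 7, 8, 9, 10, 11, 12], T = [13, 14]
Cut edges: (12,13)

By max-flow min-cut theorem, max flow = min cut = 7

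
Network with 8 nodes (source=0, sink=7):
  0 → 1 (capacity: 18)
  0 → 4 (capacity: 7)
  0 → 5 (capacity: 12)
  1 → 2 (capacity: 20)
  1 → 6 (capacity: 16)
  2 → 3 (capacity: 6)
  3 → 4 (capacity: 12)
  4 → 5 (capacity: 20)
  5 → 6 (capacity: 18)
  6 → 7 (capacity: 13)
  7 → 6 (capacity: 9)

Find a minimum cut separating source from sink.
Min cut value = 13, edges: (6,7)

Min cut value: 13
Partition: S = [0, 1, 2, 3, 4, 5, 6], T = [7]
Cut edges: (6,7)

By max-flow min-cut theorem, max flow = min cut = 13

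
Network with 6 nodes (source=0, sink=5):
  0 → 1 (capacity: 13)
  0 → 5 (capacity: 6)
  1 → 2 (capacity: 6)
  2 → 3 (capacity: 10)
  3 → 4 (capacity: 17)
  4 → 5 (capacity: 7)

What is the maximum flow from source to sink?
Maximum flow = 12

Max flow: 12

Flow assignment:
  0 → 1: 6/13
  0 → 5: 6/6
  1 → 2: 6/6
  2 → 3: 6/10
  3 → 4: 6/17
  4 → 5: 6/7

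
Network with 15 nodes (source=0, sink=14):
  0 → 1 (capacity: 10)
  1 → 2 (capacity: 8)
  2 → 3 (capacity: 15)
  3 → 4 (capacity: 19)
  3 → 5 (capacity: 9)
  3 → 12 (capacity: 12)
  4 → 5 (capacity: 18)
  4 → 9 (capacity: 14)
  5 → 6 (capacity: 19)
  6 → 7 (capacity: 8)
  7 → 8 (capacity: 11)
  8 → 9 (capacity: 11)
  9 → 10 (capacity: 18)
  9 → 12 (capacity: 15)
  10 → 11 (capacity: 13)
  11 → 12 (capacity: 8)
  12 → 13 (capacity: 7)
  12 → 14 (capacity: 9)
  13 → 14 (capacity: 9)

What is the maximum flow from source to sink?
Maximum flow = 8

Max flow: 8

Flow assignment:
  0 → 1: 8/10
  1 → 2: 8/8
  2 → 3: 8/15
  3 → 12: 8/12
  12 → 14: 8/9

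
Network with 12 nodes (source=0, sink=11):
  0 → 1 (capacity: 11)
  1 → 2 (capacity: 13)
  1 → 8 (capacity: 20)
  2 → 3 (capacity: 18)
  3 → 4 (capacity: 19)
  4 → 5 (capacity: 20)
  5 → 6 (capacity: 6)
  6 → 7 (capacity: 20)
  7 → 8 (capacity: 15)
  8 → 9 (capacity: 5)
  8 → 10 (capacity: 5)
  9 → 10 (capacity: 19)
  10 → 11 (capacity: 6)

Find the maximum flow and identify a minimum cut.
Max flow = 6, Min cut edges: (10,11)

Maximum flow: 6
Minimum cut: (10,11)
Partition: S = [0, 1, 2, 3, 4, 5, 6, 7, 8, 9, 10], T = [11]

Max-flow min-cut theorem verified: both equal 6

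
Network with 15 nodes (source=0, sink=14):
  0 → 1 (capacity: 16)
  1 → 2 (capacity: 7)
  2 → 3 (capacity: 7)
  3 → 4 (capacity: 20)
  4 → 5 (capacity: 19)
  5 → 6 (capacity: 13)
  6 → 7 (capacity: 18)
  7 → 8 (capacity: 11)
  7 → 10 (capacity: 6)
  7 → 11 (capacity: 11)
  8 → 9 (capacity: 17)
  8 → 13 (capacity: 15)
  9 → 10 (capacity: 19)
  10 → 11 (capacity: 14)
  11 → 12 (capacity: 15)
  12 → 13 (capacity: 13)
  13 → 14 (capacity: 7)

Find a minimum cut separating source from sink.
Min cut value = 7, edges: (13,14)

Min cut value: 7
Partition: S = [0, 1, 2, 3, 4, 5, 6, 7, 8, 9, 10, 11, 12, 13], T = [14]
Cut edges: (13,14)

By max-flow min-cut theorem, max flow = min cut = 7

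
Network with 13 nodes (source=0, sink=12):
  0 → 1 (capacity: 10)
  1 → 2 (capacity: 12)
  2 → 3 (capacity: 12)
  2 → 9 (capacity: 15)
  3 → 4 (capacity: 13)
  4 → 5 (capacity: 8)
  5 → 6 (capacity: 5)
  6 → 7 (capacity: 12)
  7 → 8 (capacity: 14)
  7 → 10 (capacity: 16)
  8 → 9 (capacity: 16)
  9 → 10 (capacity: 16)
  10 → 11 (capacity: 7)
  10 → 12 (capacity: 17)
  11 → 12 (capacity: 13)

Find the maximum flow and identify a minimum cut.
Max flow = 10, Min cut edges: (0,1)

Maximum flow: 10
Minimum cut: (0,1)
Partition: S = [0], T = [1, 2, 3, 4, 5, 6, 7, 8, 9, 10, 11, 12]

Max-flow min-cut theorem verified: both equal 10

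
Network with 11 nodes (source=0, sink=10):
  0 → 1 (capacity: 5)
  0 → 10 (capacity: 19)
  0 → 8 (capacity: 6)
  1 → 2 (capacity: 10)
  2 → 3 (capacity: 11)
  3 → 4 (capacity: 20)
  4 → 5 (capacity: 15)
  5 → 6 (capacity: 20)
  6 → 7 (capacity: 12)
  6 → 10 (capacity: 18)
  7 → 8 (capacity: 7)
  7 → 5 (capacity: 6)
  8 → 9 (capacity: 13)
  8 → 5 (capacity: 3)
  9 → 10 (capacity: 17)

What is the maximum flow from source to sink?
Maximum flow = 30

Max flow: 30

Flow assignment:
  0 → 1: 5/5
  0 → 10: 19/19
  0 → 8: 6/6
  1 → 2: 5/10
  2 → 3: 5/11
  3 → 4: 5/20
  4 → 5: 5/15
  5 → 6: 5/20
  6 → 10: 5/18
  8 → 9: 6/13
  9 → 10: 6/17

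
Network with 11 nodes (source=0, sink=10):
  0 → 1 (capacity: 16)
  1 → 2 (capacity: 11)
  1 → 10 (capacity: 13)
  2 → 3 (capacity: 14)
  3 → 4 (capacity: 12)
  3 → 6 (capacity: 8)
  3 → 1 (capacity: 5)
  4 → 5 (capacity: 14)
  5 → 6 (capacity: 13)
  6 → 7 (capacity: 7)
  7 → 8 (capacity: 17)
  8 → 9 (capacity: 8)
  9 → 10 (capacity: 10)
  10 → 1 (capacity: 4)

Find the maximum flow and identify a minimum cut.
Max flow = 16, Min cut edges: (0,1)

Maximum flow: 16
Minimum cut: (0,1)
Partition: S = [0], T = [1, 2, 3, 4, 5, 6, 7, 8, 9, 10]

Max-flow min-cut theorem verified: both equal 16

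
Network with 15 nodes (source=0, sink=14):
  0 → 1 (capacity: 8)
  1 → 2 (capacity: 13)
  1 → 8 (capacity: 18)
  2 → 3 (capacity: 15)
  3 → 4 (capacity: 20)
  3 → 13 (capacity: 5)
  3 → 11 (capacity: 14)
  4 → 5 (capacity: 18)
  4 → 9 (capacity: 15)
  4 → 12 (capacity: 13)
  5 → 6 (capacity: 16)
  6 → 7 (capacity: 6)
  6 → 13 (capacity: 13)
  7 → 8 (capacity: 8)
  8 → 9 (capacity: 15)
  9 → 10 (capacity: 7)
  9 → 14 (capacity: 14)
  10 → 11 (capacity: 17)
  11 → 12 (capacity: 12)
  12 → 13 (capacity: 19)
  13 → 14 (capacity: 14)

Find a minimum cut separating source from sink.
Min cut value = 8, edges: (0,1)

Min cut value: 8
Partition: S = [0], T = [1, 2, 3, 4, 5, 6, 7, 8, 9, 10, 11, 12, 13, 14]
Cut edges: (0,1)

By max-flow min-cut theorem, max flow = min cut = 8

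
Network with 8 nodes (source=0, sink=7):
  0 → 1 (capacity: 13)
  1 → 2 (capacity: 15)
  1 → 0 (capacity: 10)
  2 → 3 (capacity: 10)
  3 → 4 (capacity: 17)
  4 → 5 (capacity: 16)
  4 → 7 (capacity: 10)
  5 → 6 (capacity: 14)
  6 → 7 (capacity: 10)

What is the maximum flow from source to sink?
Maximum flow = 10

Max flow: 10

Flow assignment:
  0 → 1: 10/13
  1 → 2: 10/15
  2 → 3: 10/10
  3 → 4: 10/17
  4 → 7: 10/10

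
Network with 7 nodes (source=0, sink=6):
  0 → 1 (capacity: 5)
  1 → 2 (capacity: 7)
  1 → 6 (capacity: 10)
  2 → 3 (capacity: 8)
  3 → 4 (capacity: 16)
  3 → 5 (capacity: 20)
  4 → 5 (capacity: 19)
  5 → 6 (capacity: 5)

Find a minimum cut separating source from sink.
Min cut value = 5, edges: (0,1)

Min cut value: 5
Partition: S = [0], T = [1, 2, 3, 4, 5, 6]
Cut edges: (0,1)

By max-flow min-cut theorem, max flow = min cut = 5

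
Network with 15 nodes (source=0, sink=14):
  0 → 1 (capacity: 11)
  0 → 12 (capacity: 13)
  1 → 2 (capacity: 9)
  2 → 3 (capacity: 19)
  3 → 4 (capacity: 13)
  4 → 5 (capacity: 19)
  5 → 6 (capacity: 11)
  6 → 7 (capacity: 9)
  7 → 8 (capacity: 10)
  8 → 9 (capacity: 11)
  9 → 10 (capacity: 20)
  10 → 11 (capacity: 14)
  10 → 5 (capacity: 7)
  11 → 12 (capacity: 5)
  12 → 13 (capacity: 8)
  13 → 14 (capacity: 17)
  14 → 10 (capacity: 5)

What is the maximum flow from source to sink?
Maximum flow = 8

Max flow: 8

Flow assignment:
  0 → 1: 5/11
  0 → 12: 3/13
  1 → 2: 5/9
  2 → 3: 5/19
  3 → 4: 5/13
  4 → 5: 5/19
  5 → 6: 9/11
  6 → 7: 9/9
  7 → 8: 9/10
  8 → 9: 9/11
  9 → 10: 9/20
  10 → 11: 5/14
  10 → 5: 4/7
  11 → 12: 5/5
  12 → 13: 8/8
  13 → 14: 8/17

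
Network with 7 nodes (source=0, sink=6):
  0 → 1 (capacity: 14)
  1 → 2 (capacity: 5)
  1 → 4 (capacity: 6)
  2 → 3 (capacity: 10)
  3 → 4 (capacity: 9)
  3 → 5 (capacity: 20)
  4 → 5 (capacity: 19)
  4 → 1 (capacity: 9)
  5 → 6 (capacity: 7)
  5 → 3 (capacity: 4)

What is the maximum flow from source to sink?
Maximum flow = 7

Max flow: 7

Flow assignment:
  0 → 1: 7/14
  1 → 2: 1/5
  1 → 4: 6/6
  2 → 3: 1/10
  3 → 5: 1/20
  4 → 5: 6/19
  5 → 6: 7/7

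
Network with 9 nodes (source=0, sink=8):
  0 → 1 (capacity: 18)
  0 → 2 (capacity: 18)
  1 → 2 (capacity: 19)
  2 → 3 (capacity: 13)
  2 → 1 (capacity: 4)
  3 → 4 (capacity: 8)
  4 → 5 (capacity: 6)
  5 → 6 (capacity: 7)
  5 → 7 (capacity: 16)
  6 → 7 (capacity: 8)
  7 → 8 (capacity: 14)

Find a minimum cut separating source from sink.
Min cut value = 6, edges: (4,5)

Min cut value: 6
Partition: S = [0, 1, 2, 3, 4], T = [5, 6, 7, 8]
Cut edges: (4,5)

By max-flow min-cut theorem, max flow = min cut = 6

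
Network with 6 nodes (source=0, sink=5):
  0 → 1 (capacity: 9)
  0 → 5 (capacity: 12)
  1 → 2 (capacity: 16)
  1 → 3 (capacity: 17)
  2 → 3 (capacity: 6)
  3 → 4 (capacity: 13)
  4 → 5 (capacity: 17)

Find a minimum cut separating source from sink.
Min cut value = 21, edges: (0,1), (0,5)

Min cut value: 21
Partition: S = [0], T = [1, 2, 3, 4, 5]
Cut edges: (0,1), (0,5)

By max-flow min-cut theorem, max flow = min cut = 21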